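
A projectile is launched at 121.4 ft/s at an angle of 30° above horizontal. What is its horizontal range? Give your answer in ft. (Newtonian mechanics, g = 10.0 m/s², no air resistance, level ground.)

v₀ = 121.4 ft/s × 0.3048 = 37.0027 m/s
R = v₀² × sin(2θ) / g = 37.0027² × sin(2 × 30°) / 10.0 = 1369.2 × 0.866025 / 10.0 = 118.576 m
R = 118.576 m / 0.3048 = 389.0 ft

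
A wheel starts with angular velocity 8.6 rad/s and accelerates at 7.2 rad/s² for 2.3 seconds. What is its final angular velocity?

ω = ω₀ + αt = 8.6 + 7.2 × 2.3 = 25.16 rad/s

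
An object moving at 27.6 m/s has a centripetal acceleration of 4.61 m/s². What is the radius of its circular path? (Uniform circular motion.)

r = v²/a_c = 27.6²/4.61 = 165.24 m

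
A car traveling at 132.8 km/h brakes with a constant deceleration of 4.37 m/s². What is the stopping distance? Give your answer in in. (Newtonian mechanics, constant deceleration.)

v₀ = 132.8 km/h × 0.2777777777777778 = 36.8889 m/s
d = v₀² / (2a) = 36.8889² / (2 × 4.37) = 1360.79 / 8.74 = 155.697 m
d = 155.697 m / 0.0254 = 6130 in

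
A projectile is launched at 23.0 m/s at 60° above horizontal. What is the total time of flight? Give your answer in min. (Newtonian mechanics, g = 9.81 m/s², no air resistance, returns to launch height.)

T = 2 × v₀ × sin(θ) / g = 2 × 23.0 × sin(60°) / 9.81 = 2 × 23.0 × 0.866025 / 9.81 = 4.06087 s
T = 4.06087 s / 60.0 = 0.06768 min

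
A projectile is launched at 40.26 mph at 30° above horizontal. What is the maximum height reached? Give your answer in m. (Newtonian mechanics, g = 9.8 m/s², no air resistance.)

v₀ = 40.26 mph × 0.44704 = 17.9978 m/s
H = v₀² × sin²(θ) / (2g) = 17.9978² × sin(30°)² / (2 × 9.8) = 323.921 × 0.25 / 19.6 = 4.132 m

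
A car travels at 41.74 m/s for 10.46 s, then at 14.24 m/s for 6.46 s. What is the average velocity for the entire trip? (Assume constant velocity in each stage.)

d₁ = v₁t₁ = 41.74 × 10.46 = 436.6004 m
d₂ = v₂t₂ = 14.24 × 6.46 = 91.9904 m
d_total = 528.5908 m, t_total = 16.92 s
v_avg = d_total/t_total = 528.5908/16.92 = 31.24 m/s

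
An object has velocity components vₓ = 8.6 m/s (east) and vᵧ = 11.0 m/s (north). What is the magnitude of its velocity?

|v| = √(vₓ² + vᵧ²) = √(8.6² + 11.0²) = √(194.96) = 13.96 m/s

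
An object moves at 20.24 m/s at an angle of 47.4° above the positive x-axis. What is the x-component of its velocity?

vₓ = v cos(θ) = 20.24 × cos(47.4°) = 13.7 m/s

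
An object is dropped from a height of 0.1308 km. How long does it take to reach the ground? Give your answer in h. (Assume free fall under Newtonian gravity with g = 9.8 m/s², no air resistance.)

h = 0.1308 km × 1000.0 = 130.8 m
t = √(2h/g) = √(2 × 130.8 / 9.8) = 5.16661 s
t = 5.16661 s / 3600.0 = 0.001435 h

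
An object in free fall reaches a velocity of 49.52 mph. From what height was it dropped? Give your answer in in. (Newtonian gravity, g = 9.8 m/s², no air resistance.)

v = 49.52 mph × 0.44704 = 22.1374 m/s
h = v² / (2g) = 22.1374² / (2 × 9.8) = 25.0033 m
h = 25.0033 m / 0.0254 = 984.4 in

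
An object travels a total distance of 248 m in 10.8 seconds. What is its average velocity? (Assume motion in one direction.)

v_avg = Δd / Δt = 248 / 10.8 = 22.96 m/s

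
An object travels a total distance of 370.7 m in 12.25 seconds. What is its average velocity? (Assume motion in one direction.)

v_avg = Δd / Δt = 370.7 / 12.25 = 30.26 m/s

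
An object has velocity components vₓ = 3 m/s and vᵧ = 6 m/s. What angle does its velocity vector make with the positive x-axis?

θ = arctan(vᵧ/vₓ) = arctan(6/3) = 63.43°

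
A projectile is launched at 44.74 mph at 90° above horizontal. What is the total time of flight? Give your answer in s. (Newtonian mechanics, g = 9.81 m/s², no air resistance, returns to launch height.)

v₀ = 44.74 mph × 0.44704 = 20.0006 m/s
T = 2 × v₀ × sin(θ) / g = 2 × 20.0006 × sin(90°) / 9.81 = 2 × 20.0006 × 1.0 / 9.81 = 4.078 s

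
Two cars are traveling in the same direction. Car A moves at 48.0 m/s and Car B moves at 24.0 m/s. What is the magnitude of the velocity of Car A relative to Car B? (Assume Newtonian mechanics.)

v_rel = |v_A - v_B| = |48.0 - 24.0| = 24.0 m/s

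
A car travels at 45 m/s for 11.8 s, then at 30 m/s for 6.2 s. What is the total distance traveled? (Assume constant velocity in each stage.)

d₁ = v₁t₁ = 45 × 11.8 = 531.0 m
d₂ = v₂t₂ = 30 × 6.2 = 186.0 m
d_total = 531.0 + 186.0 = 717.0 m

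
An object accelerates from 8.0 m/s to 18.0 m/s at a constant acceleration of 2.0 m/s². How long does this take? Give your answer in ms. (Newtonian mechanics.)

t = (v - v₀) / a = (18.0 - 8.0) / 2.0 = 5.0 s
t = 5.0 s / 0.001 = 5000 ms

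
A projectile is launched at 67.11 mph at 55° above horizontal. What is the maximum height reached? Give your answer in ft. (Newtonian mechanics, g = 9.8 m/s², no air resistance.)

v₀ = 67.11 mph × 0.44704 = 30.0009 m/s
H = v₀² × sin²(θ) / (2g) = 30.0009² × sin(55°)² / (2 × 9.8) = 900.054 × 0.67101 / 19.6 = 30.8135 m
H = 30.8135 m / 0.3048 = 101.1 ft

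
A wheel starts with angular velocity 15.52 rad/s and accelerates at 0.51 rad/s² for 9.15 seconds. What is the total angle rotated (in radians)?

θ = ω₀t + ½αt² = 15.52×9.15 + ½×0.51×9.15² = 163.36 rad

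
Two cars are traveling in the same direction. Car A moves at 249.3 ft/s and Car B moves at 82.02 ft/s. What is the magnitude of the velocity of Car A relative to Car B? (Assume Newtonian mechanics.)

v_rel = |v_A - v_B| = |249.3 - 82.02| = 167.28 ft/s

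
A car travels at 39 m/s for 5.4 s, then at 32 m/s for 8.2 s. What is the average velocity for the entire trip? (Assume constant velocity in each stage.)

d₁ = v₁t₁ = 39 × 5.4 = 210.6 m
d₂ = v₂t₂ = 32 × 8.2 = 262.4 m
d_total = 473.0 m, t_total = 13.6 s
v_avg = d_total/t_total = 473.0/13.6 = 34.78 m/s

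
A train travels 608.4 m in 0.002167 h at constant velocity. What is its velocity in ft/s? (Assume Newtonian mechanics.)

t = 0.002167 h × 3600.0 = 7.8012 s
v = d / t = 608.4 / 7.8012 = 77.988 m/s
v = 77.988 m/s / 0.3048 = 255.9 ft/s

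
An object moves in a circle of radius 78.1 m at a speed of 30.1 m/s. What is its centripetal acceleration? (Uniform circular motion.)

a_c = v²/r = 30.1²/78.1 = 906.01/78.1 = 11.6 m/s²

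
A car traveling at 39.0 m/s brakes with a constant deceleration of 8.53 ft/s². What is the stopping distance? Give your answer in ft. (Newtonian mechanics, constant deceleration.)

a = 8.53 ft/s² × 0.3048 = 2.59994 m/s²
d = v₀² / (2a) = 39.0² / (2 × 2.59994) = 1521.0 / 5.19988 = 292.507 m
d = 292.507 m / 0.3048 = 959.7 ft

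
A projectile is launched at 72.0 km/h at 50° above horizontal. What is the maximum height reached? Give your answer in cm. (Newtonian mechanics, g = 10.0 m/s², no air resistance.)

v₀ = 72.0 km/h × 0.2777777777777778 = 20.0 m/s
H = v₀² × sin²(θ) / (2g) = 20.0² × sin(50°)² / (2 × 10.0) = 400.0 × 0.586824 / 20.0 = 11.7365 m
H = 11.7365 m / 0.01 = 1174 cm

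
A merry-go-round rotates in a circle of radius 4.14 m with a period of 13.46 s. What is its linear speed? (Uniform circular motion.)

v = 2πr/T = 2π×4.14/13.46 = 1.93 m/s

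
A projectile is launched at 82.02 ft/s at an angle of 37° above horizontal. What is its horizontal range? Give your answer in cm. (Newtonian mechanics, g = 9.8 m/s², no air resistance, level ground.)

v₀ = 82.02 ft/s × 0.3048 = 24.9997 m/s
R = v₀² × sin(2θ) / g = 24.9997² × sin(2 × 37°) / 9.8 = 624.985 × 0.961262 / 9.8 = 61.3035 m
R = 61.3035 m / 0.01 = 6130 cm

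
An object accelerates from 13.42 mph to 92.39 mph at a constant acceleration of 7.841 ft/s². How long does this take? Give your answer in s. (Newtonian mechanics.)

v₀ = 13.42 mph × 0.44704 = 5.99928 m/s
v = 92.39 mph × 0.44704 = 41.302 m/s
a = 7.841 ft/s² × 0.3048 = 2.38994 m/s²
t = (v - v₀) / a = (41.302 - 5.99928) / 2.38994 = 14.77 s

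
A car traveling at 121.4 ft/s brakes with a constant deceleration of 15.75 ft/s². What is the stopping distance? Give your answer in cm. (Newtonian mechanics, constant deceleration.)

v₀ = 121.4 ft/s × 0.3048 = 37.0027 m/s
a = 15.75 ft/s² × 0.3048 = 4.8006 m/s²
d = v₀² / (2a) = 37.0027² / (2 × 4.8006) = 1369.2 / 9.6012 = 142.607 m
d = 142.607 m / 0.01 = 14260 cm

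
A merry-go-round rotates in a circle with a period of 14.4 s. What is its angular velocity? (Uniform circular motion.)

ω = 2π/T = 2π/14.4 = 0.4363 rad/s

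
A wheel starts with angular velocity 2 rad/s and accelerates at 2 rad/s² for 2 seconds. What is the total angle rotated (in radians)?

θ = ω₀t + ½αt² = 2×2 + ½×2×2² = 8.0 rad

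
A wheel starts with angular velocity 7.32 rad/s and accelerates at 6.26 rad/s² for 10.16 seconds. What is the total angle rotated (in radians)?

θ = ω₀t + ½αt² = 7.32×10.16 + ½×6.26×10.16² = 397.47 rad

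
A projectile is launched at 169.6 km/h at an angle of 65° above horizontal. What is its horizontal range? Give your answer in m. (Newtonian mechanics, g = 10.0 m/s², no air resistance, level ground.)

v₀ = 169.6 km/h × 0.2777777777777778 = 47.1111 m/s
R = v₀² × sin(2θ) / g = 47.1111² × sin(2 × 65°) / 10.0 = 2219.46 × 0.766044 / 10.0 = 170.0 m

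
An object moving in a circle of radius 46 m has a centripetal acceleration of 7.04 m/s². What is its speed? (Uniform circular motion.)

v = √(a_c × r) = √(7.04 × 46) = 18.0 m/s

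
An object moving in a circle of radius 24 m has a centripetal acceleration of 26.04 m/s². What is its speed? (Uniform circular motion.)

v = √(a_c × r) = √(26.04 × 24) = 25.0 m/s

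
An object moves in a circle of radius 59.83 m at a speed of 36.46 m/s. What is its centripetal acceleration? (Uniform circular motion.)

a_c = v²/r = 36.46²/59.83 = 1329.3316/59.83 = 22.22 m/s²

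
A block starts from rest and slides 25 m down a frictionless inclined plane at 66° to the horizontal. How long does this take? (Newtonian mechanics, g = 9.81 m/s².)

a = g sin(θ) = 9.81 × sin(66°) = 8.9619 m/s²
t = √(2d/a) = √(2 × 25 / 8.9619) = 2.36 s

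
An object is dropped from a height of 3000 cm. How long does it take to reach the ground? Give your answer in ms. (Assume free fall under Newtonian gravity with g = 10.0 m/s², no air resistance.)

h = 3000 cm × 0.01 = 30.0 m
t = √(2h/g) = √(2 × 30.0 / 10.0) = 2.44949 s
t = 2.44949 s / 0.001 = 2449 ms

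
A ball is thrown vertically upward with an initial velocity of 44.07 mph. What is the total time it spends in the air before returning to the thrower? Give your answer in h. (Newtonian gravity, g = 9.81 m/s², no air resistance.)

v₀ = 44.07 mph × 0.44704 = 19.7011 m/s
t_total = 2 × v₀ / g = 2 × 19.7011 / 9.81 = 4.01653 s
t_total = 4.01653 s / 3600.0 = 0.001116 h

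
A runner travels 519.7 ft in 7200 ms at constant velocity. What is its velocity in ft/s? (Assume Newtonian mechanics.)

d = 519.7 ft × 0.3048 = 158.405 m
t = 7200 ms × 0.001 = 7.2 s
v = d / t = 158.405 / 7.2 = 22.0007 m/s
v = 22.0007 m/s / 0.3048 = 72.18 ft/s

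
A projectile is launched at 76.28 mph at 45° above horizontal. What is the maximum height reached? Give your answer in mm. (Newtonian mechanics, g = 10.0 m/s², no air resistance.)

v₀ = 76.28 mph × 0.44704 = 34.1002 m/s
H = v₀² × sin²(θ) / (2g) = 34.1002² × sin(45°)² / (2 × 10.0) = 1162.82 × 0.5 / 20.0 = 29.0705 m
H = 29.0705 m / 0.001 = 29070 mm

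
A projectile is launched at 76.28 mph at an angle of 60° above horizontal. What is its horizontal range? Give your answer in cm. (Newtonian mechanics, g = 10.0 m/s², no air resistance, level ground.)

v₀ = 76.28 mph × 0.44704 = 34.1002 m/s
R = v₀² × sin(2θ) / g = 34.1002² × sin(2 × 60°) / 10.0 = 1162.82 × 0.866025 / 10.0 = 100.703 m
R = 100.703 m / 0.01 = 10070 cm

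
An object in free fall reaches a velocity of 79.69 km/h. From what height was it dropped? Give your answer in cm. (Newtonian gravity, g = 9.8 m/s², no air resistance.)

v = 79.69 km/h × 0.2777777777777778 = 22.1361 m/s
h = v² / (2g) = 22.1361² / (2 × 9.8) = 25.0004 m
h = 25.0004 m / 0.01 = 2500 cm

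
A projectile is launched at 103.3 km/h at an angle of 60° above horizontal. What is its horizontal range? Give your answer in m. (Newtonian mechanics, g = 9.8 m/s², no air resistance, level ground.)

v₀ = 103.3 km/h × 0.2777777777777778 = 28.6944 m/s
R = v₀² × sin(2θ) / g = 28.6944² × sin(2 × 60°) / 9.8 = 823.369 × 0.866025 / 9.8 = 72.76 m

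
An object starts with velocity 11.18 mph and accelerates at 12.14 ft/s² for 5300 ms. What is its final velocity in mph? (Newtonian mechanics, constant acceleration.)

v₀ = 11.18 mph × 0.44704 = 4.99791 m/s
a = 12.14 ft/s² × 0.3048 = 3.70027 m/s²
t = 5300 ms × 0.001 = 5.3 s
v = v₀ + a × t = 4.99791 + 3.70027 × 5.3 = 24.6093 m/s
v = 24.6093 m/s / 0.44704 = 55.05 mph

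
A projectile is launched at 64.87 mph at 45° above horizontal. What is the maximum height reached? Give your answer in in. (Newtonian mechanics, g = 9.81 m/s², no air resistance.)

v₀ = 64.87 mph × 0.44704 = 28.9995 m/s
H = v₀² × sin²(θ) / (2g) = 28.9995² × sin(45°)² / (2 × 9.81) = 840.971 × 0.5 / 19.62 = 21.4315 m
H = 21.4315 m / 0.0254 = 843.8 in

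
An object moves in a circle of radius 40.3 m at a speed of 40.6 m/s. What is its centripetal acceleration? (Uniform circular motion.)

a_c = v²/r = 40.6²/40.3 = 1648.36/40.3 = 40.9 m/s²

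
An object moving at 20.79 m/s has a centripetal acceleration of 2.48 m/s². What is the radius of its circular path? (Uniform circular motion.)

r = v²/a_c = 20.79²/2.48 = 174.28 m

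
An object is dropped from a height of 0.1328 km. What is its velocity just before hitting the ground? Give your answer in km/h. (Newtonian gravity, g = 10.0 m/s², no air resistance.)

h = 0.1328 km × 1000.0 = 132.8 m
v = √(2gh) = √(2 × 10.0 × 132.8) = 51.5364 m/s
v = 51.5364 m/s / 0.2777777777777778 = 185.5 km/h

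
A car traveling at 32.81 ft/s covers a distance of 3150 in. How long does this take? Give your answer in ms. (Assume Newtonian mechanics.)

d = 3150 in × 0.0254 = 80.01 m
v = 32.81 ft/s × 0.3048 = 10.0005 m/s
t = d / v = 80.01 / 10.0005 = 8.0006 s
t = 8.0006 s / 0.001 = 8001 ms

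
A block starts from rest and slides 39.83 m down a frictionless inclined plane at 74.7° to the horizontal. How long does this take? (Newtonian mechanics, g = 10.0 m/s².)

a = g sin(θ) = 10.0 × sin(74.7°) = 9.6456 m/s²
t = √(2d/a) = √(2 × 39.83 / 9.6456) = 2.87 s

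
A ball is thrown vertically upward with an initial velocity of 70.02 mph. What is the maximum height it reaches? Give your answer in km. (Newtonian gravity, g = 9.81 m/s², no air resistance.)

v₀ = 70.02 mph × 0.44704 = 31.3017 m/s
h_max = v₀² / (2g) = 31.3017² / (2 × 9.81) = 979.796 / 19.62 = 49.9386 m
h_max = 49.9386 m / 1000.0 = 0.04994 km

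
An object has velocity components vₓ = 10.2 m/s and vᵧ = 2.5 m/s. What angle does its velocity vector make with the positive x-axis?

θ = arctan(vᵧ/vₓ) = arctan(2.5/10.2) = 13.77°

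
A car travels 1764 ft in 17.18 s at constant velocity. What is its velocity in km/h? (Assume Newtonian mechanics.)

d = 1764 ft × 0.3048 = 537.667 m
v = d / t = 537.667 / 17.18 = 31.2961 m/s
v = 31.2961 m/s / 0.2777777777777778 = 112.7 km/h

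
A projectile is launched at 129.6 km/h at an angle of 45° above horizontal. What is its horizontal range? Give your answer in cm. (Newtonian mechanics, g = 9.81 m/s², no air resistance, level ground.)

v₀ = 129.6 km/h × 0.2777777777777778 = 36.0 m/s
R = v₀² × sin(2θ) / g = 36.0² × sin(2 × 45°) / 9.81 = 1296.0 × 1.0 / 9.81 = 132.11 m
R = 132.11 m / 0.01 = 13210 cm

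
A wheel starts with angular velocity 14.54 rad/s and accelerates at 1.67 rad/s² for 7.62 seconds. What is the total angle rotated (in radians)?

θ = ω₀t + ½αt² = 14.54×7.62 + ½×1.67×7.62² = 159.28 rad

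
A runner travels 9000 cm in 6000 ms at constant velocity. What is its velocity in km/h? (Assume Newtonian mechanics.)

d = 9000 cm × 0.01 = 90.0 m
t = 6000 ms × 0.001 = 6.0 s
v = d / t = 90.0 / 6.0 = 15.0 m/s
v = 15.0 m/s / 0.2777777777777778 = 54.0 km/h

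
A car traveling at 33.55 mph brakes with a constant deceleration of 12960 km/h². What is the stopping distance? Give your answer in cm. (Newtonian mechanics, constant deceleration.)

v₀ = 33.55 mph × 0.44704 = 14.9982 m/s
a = 12960 km/h² × 7.716049382716049e-05 = 1.0 m/s²
d = v₀² / (2a) = 14.9982² / (2 × 1.0) = 224.946 / 2.0 = 112.473 m
d = 112.473 m / 0.01 = 11250 cm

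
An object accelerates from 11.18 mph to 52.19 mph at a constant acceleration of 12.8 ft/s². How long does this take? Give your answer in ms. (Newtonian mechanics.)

v₀ = 11.18 mph × 0.44704 = 4.99791 m/s
v = 52.19 mph × 0.44704 = 23.331 m/s
a = 12.8 ft/s² × 0.3048 = 3.90144 m/s²
t = (v - v₀) / a = (23.331 - 4.99791) / 3.90144 = 4.69906 s
t = 4.69906 s / 0.001 = 4699 ms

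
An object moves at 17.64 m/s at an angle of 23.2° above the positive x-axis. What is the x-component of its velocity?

vₓ = v cos(θ) = 17.64 × cos(23.2°) = 16.21 m/s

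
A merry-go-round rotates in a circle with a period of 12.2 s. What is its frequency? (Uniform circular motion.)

f = 1/T = 1/12.2 = 0.082 Hz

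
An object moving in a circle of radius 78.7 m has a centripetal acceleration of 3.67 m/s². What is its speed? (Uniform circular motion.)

v = √(a_c × r) = √(3.67 × 78.7) = 16.99 m/s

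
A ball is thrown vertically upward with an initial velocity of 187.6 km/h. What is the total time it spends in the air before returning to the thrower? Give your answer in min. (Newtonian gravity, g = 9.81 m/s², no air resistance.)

v₀ = 187.6 km/h × 0.2777777777777778 = 52.1111 m/s
t_total = 2 × v₀ / g = 2 × 52.1111 / 9.81 = 10.6241 s
t_total = 10.6241 s / 60.0 = 0.1771 min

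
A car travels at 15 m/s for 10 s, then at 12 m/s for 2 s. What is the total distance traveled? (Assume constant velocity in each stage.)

d₁ = v₁t₁ = 15 × 10 = 150 m
d₂ = v₂t₂ = 12 × 2 = 24 m
d_total = 150 + 24 = 174 m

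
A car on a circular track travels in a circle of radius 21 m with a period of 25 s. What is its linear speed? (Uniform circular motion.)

v = 2πr/T = 2π×21/25 = 5.28 m/s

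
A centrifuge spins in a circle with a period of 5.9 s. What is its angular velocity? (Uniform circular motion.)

ω = 2π/T = 2π/5.9 = 1.0649 rad/s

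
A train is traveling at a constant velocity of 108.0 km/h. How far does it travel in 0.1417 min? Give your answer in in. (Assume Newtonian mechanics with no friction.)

v = 108.0 km/h × 0.2777777777777778 = 30.0 m/s
t = 0.1417 min × 60.0 = 8.502 s
d = v × t = 30.0 × 8.502 = 255.06 m
d = 255.06 m / 0.0254 = 10040 in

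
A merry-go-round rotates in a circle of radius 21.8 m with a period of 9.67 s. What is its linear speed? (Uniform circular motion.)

v = 2πr/T = 2π×21.8/9.67 = 14.16 m/s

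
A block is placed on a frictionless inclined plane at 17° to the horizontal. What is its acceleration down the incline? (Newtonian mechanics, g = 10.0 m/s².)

a = g sin(θ) = 10.0 × sin(17°) = 10.0 × 0.2924 = 2.92 m/s²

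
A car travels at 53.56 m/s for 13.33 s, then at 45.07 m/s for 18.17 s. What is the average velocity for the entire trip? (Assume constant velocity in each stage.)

d₁ = v₁t₁ = 53.56 × 13.33 = 713.9548 m
d₂ = v₂t₂ = 45.07 × 18.17 = 818.9219 m
d_total = 1532.8767 m, t_total = 31.5 s
v_avg = d_total/t_total = 1532.8767/31.5 = 48.66 m/s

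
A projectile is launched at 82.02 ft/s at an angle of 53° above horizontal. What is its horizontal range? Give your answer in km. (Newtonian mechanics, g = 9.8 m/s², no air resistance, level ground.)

v₀ = 82.02 ft/s × 0.3048 = 24.9997 m/s
R = v₀² × sin(2θ) / g = 24.9997² × sin(2 × 53°) / 9.8 = 624.985 × 0.961262 / 9.8 = 61.3035 m
R = 61.3035 m / 1000.0 = 0.0613 km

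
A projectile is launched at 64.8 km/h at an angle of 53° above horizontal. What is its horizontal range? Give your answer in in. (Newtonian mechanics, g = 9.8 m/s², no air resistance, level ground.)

v₀ = 64.8 km/h × 0.2777777777777778 = 18.0 m/s
R = v₀² × sin(2θ) / g = 18.0² × sin(2 × 53°) / 9.8 = 324.0 × 0.961262 / 9.8 = 31.7805 m
R = 31.7805 m / 0.0254 = 1251 in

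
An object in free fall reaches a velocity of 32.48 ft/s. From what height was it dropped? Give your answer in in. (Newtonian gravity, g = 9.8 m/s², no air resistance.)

v = 32.48 ft/s × 0.3048 = 9.8999 m/s
h = v² / (2g) = 9.8999² / (2 × 9.8) = 5.00041 m
h = 5.00041 m / 0.0254 = 196.9 in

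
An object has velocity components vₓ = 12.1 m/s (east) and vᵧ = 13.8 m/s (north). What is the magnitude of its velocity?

|v| = √(vₓ² + vᵧ²) = √(12.1² + 13.8²) = √(336.85) = 18.35 m/s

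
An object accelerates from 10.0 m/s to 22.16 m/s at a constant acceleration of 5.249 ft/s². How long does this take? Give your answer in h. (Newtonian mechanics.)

a = 5.249 ft/s² × 0.3048 = 1.5999 m/s²
t = (v - v₀) / a = (22.16 - 10.0) / 1.5999 = 7.60048 s
t = 7.60048 s / 3600.0 = 0.002111 h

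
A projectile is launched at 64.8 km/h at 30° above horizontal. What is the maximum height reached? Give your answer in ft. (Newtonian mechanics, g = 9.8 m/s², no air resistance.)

v₀ = 64.8 km/h × 0.2777777777777778 = 18.0 m/s
H = v₀² × sin²(θ) / (2g) = 18.0² × sin(30°)² / (2 × 9.8) = 324.0 × 0.25 / 19.6 = 4.13265 m
H = 4.13265 m / 0.3048 = 13.56 ft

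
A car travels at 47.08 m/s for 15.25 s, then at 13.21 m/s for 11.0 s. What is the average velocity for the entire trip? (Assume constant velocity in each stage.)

d₁ = v₁t₁ = 47.08 × 15.25 = 717.97 m
d₂ = v₂t₂ = 13.21 × 11.0 = 145.31 m
d_total = 863.28 m, t_total = 26.25 s
v_avg = d_total/t_total = 863.28/26.25 = 32.89 m/s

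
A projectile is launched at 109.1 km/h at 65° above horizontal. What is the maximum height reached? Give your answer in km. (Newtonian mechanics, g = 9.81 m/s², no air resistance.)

v₀ = 109.1 km/h × 0.2777777777777778 = 30.3056 m/s
H = v₀² × sin²(θ) / (2g) = 30.3056² × sin(65°)² / (2 × 9.81) = 918.429 × 0.821394 / 19.62 = 38.4502 m
H = 38.4502 m / 1000.0 = 0.03845 km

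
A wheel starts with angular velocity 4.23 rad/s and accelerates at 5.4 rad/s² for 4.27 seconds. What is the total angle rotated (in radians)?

θ = ω₀t + ½αt² = 4.23×4.27 + ½×5.4×4.27² = 67.29 rad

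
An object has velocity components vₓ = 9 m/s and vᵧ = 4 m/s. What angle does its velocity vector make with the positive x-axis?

θ = arctan(vᵧ/vₓ) = arctan(4/9) = 23.96°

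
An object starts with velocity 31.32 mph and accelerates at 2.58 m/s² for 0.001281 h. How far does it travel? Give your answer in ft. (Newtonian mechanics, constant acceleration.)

v₀ = 31.32 mph × 0.44704 = 14.0013 m/s
t = 0.001281 h × 3600.0 = 4.6116 s
d = v₀ × t + ½ × a × t² = 14.0013 × 4.6116 + 0.5 × 2.58 × 4.6116² = 92.0026 m
d = 92.0026 m / 0.3048 = 301.8 ft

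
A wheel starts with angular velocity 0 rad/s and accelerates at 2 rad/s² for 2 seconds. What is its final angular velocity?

ω = ω₀ + αt = 0 + 2 × 2 = 4 rad/s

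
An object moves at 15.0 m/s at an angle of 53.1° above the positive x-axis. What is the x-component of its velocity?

vₓ = v cos(θ) = 15.0 × cos(53.1°) = 9.01 m/s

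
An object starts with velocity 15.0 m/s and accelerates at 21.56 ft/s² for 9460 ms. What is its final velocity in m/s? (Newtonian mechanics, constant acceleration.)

a = 21.56 ft/s² × 0.3048 = 6.57149 m/s²
t = 9460 ms × 0.001 = 9.46 s
v = v₀ + a × t = 15.0 + 6.57149 × 9.46 = 77.17 m/s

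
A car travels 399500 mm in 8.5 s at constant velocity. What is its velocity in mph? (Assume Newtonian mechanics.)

d = 399500 mm × 0.001 = 399.5 m
v = d / t = 399.5 / 8.5 = 47.0 m/s
v = 47.0 m/s / 0.44704 = 105.1 mph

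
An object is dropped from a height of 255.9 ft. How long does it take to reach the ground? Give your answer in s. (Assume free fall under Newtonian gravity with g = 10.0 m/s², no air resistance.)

h = 255.9 ft × 0.3048 = 77.9983 m
t = √(2h/g) = √(2 × 77.9983 / 10.0) = 3.95 s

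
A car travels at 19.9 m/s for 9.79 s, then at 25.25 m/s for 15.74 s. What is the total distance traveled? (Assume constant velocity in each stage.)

d₁ = v₁t₁ = 19.9 × 9.79 = 194.821 m
d₂ = v₂t₂ = 25.25 × 15.74 = 397.435 m
d_total = 194.821 + 397.435 = 592.26 m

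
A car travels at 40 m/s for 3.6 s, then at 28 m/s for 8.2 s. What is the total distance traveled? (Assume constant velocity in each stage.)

d₁ = v₁t₁ = 40 × 3.6 = 144.0 m
d₂ = v₂t₂ = 28 × 8.2 = 229.6 m
d_total = 144.0 + 229.6 = 373.6 m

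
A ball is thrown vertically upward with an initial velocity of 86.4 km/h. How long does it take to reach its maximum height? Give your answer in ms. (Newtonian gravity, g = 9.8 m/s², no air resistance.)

v₀ = 86.4 km/h × 0.2777777777777778 = 24.0 m/s
t_up = v₀ / g = 24.0 / 9.8 = 2.44898 s
t_up = 2.44898 s / 0.001 = 2449 ms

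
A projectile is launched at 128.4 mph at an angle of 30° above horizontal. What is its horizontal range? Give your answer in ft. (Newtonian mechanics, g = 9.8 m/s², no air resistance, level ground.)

v₀ = 128.4 mph × 0.44704 = 57.3999 m/s
R = v₀² × sin(2θ) / g = 57.3999² × sin(2 × 30°) / 9.8 = 3294.75 × 0.866025 / 9.8 = 291.157 m
R = 291.157 m / 0.3048 = 955.2 ft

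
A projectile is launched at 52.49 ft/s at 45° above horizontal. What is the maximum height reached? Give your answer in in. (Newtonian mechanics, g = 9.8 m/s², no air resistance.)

v₀ = 52.49 ft/s × 0.3048 = 15.999 m/s
H = v₀² × sin²(θ) / (2g) = 15.999² × sin(45°)² / (2 × 9.8) = 255.968 × 0.5 / 19.6 = 6.5298 m
H = 6.5298 m / 0.0254 = 257.1 in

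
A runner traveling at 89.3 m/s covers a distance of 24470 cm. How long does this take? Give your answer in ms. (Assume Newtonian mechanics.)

d = 24470 cm × 0.01 = 244.7 m
t = d / v = 244.7 / 89.3 = 2.7402 s
t = 2.7402 s / 0.001 = 2740 ms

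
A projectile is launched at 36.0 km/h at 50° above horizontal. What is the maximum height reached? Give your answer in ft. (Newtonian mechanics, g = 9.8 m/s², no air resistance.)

v₀ = 36.0 km/h × 0.2777777777777778 = 10.0 m/s
H = v₀² × sin²(θ) / (2g) = 10.0² × sin(50°)² / (2 × 9.8) = 100.0 × 0.586824 / 19.6 = 2.994 m
H = 2.994 m / 0.3048 = 9.823 ft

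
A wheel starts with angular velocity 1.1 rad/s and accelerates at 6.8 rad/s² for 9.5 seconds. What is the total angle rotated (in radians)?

θ = ω₀t + ½αt² = 1.1×9.5 + ½×6.8×9.5² = 317.3 rad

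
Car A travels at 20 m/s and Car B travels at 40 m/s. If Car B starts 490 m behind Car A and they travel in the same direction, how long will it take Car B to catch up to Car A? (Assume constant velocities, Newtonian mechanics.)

Relative speed: v_rel = 40 - 20 = 20 m/s
Time to catch: t = d₀/v_rel = 490/20 = 24.5 s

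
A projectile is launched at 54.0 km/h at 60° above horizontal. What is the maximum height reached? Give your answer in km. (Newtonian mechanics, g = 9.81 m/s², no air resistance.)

v₀ = 54.0 km/h × 0.2777777777777778 = 15.0 m/s
H = v₀² × sin²(θ) / (2g) = 15.0² × sin(60°)² / (2 × 9.81) = 225.0 × 0.75 / 19.62 = 8.60092 m
H = 8.60092 m / 1000.0 = 0.008601 km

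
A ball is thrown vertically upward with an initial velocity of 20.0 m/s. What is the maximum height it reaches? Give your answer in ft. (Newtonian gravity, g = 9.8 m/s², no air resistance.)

h_max = v₀² / (2g) = 20.0² / (2 × 9.8) = 400.0 / 19.6 = 20.4082 m
h_max = 20.4082 m / 0.3048 = 66.96 ft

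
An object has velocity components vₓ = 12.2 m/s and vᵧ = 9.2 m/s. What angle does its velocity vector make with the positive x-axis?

θ = arctan(vᵧ/vₓ) = arctan(9.2/12.2) = 37.02°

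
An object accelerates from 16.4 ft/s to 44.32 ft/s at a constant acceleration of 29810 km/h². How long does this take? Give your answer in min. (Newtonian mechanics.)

v₀ = 16.4 ft/s × 0.3048 = 4.99872 m/s
v = 44.32 ft/s × 0.3048 = 13.5087 m/s
a = 29810 km/h² × 7.716049382716049e-05 = 2.30015 m/s²
t = (v - v₀) / a = (13.5087 - 4.99872) / 2.30015 = 3.69975 s
t = 3.69975 s / 60.0 = 0.06166 min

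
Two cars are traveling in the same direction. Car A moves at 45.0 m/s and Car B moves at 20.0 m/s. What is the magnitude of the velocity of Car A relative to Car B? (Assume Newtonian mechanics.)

v_rel = |v_A - v_B| = |45.0 - 20.0| = 25.0 m/s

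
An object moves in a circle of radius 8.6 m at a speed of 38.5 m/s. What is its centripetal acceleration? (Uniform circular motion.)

a_c = v²/r = 38.5²/8.6 = 1482.25/8.6 = 172.35 m/s²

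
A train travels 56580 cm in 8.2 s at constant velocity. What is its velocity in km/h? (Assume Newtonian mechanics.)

d = 56580 cm × 0.01 = 565.8 m
v = d / t = 565.8 / 8.2 = 69.0 m/s
v = 69.0 m/s / 0.2777777777777778 = 248.4 km/h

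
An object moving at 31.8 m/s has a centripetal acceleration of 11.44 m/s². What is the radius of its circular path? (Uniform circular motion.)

r = v²/a_c = 31.8²/11.44 = 88.4 m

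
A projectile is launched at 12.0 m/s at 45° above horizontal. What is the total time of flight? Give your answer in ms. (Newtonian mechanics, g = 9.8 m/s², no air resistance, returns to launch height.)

T = 2 × v₀ × sin(θ) / g = 2 × 12.0 × sin(45°) / 9.8 = 2 × 12.0 × 0.707107 / 9.8 = 1.73169 s
T = 1.73169 s / 0.001 = 1732 ms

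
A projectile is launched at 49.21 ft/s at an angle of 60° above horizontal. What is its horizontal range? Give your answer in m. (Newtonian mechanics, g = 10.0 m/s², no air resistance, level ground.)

v₀ = 49.21 ft/s × 0.3048 = 14.9992 m/s
R = v₀² × sin(2θ) / g = 14.9992² × sin(2 × 60°) / 10.0 = 224.976 × 0.866025 / 10.0 = 19.48 m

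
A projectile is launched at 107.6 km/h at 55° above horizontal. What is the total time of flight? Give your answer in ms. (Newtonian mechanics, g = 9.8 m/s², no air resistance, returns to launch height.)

v₀ = 107.6 km/h × 0.2777777777777778 = 29.8889 m/s
T = 2 × v₀ × sin(θ) / g = 2 × 29.8889 × sin(55°) / 9.8 = 2 × 29.8889 × 0.819152 / 9.8 = 4.99664 s
T = 4.99664 s / 0.001 = 4997 ms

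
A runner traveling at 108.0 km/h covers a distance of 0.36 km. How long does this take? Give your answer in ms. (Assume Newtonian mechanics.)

d = 0.36 km × 1000.0 = 360.0 m
v = 108.0 km/h × 0.2777777777777778 = 30.0 m/s
t = d / v = 360.0 / 30.0 = 12.0 s
t = 12.0 s / 0.001 = 12000 ms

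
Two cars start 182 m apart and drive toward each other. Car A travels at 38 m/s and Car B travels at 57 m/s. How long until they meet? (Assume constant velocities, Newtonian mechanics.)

Combined speed: v_combined = 38 + 57 = 95 m/s
Time to meet: t = d/v_combined = 182/95 = 1.92 s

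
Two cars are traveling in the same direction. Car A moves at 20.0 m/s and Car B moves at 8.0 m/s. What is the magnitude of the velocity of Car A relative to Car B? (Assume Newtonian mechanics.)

v_rel = |v_A - v_B| = |20.0 - 8.0| = 12.0 m/s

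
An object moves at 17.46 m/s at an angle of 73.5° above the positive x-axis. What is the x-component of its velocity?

vₓ = v cos(θ) = 17.46 × cos(73.5°) = 4.96 m/s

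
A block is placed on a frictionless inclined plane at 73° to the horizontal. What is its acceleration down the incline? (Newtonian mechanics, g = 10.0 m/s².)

a = g sin(θ) = 10.0 × sin(73°) = 10.0 × 0.9563 = 9.56 m/s²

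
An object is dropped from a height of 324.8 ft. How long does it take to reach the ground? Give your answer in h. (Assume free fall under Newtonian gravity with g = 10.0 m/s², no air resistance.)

h = 324.8 ft × 0.3048 = 98.999 m
t = √(2h/g) = √(2 × 98.999 / 10.0) = 4.4497 s
t = 4.4497 s / 3600.0 = 0.001236 h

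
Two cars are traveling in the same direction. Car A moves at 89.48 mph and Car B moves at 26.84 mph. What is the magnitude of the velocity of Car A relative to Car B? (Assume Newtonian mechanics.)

v_rel = |v_A - v_B| = |89.48 - 26.84| = 62.64 mph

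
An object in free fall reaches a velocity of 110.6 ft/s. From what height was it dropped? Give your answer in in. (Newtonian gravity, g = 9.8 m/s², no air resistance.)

v = 110.6 ft/s × 0.3048 = 33.7109 m/s
h = v² / (2g) = 33.7109² / (2 × 9.8) = 57.9809 m
h = 57.9809 m / 0.0254 = 2283 in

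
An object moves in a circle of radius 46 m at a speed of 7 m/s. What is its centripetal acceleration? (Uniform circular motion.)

a_c = v²/r = 7²/46 = 49/46 = 1.07 m/s²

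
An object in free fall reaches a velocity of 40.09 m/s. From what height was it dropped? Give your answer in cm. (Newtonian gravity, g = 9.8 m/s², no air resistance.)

h = v² / (2g) = 40.09² / (2 × 9.8) = 82.0004 m
h = 82.0004 m / 0.01 = 8200 cm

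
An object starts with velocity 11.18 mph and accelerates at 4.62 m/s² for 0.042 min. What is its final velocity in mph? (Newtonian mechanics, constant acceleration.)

v₀ = 11.18 mph × 0.44704 = 4.99791 m/s
t = 0.042 min × 60.0 = 2.52 s
v = v₀ + a × t = 4.99791 + 4.62 × 2.52 = 16.6403 m/s
v = 16.6403 m/s / 0.44704 = 37.22 mph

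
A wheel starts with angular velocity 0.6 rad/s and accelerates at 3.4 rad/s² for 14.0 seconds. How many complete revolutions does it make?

θ = ω₀t + ½αt² = 0.6×14.0 + ½×3.4×14.0² = 341.6 rad
Total revolutions = θ/(2π) = 341.6/(2π) = 54.37
Complete revolutions = ⌊54.37⌋ = 54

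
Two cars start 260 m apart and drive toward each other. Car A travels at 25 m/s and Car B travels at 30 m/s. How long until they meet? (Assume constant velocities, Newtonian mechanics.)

Combined speed: v_combined = 25 + 30 = 55 m/s
Time to meet: t = d/v_combined = 260/55 = 4.73 s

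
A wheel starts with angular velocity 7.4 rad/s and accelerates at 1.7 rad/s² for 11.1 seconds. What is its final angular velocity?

ω = ω₀ + αt = 7.4 + 1.7 × 11.1 = 26.27 rad/s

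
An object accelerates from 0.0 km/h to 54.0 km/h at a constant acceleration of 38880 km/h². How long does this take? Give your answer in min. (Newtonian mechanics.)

v₀ = 0.0 km/h × 0.2777777777777778 = 0.0 m/s
v = 54.0 km/h × 0.2777777777777778 = 15.0 m/s
a = 38880 km/h² × 7.716049382716049e-05 = 3.0 m/s²
t = (v - v₀) / a = (15.0 - 0.0) / 3.0 = 5.0 s
t = 5.0 s / 60.0 = 0.08333 min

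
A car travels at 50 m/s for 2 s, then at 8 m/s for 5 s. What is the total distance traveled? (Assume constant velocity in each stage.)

d₁ = v₁t₁ = 50 × 2 = 100 m
d₂ = v₂t₂ = 8 × 5 = 40 m
d_total = 100 + 40 = 140 m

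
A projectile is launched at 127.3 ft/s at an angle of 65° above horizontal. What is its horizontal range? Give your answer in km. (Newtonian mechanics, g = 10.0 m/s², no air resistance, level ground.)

v₀ = 127.3 ft/s × 0.3048 = 38.801 m/s
R = v₀² × sin(2θ) / g = 38.801² × sin(2 × 65°) / 10.0 = 1505.52 × 0.766044 / 10.0 = 115.329 m
R = 115.329 m / 1000.0 = 0.1153 km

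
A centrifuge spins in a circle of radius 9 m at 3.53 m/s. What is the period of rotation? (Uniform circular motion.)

T = 2πr/v = 2π×9/3.53 = 16.02 s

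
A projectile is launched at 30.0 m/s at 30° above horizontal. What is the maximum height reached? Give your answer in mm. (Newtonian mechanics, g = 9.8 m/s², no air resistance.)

H = v₀² × sin²(θ) / (2g) = 30.0² × sin(30°)² / (2 × 9.8) = 900.0 × 0.25 / 19.6 = 11.4796 m
H = 11.4796 m / 0.001 = 11480 mm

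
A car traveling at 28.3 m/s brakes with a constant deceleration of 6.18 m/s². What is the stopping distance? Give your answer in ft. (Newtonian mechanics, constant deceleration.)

d = v₀² / (2a) = 28.3² / (2 × 6.18) = 800.89 / 12.36 = 64.7969 m
d = 64.7969 m / 0.3048 = 212.6 ft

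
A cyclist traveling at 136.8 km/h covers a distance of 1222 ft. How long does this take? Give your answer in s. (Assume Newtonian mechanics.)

d = 1222 ft × 0.3048 = 372.466 m
v = 136.8 km/h × 0.2777777777777778 = 38.0 m/s
t = d / v = 372.466 / 38.0 = 9.802 s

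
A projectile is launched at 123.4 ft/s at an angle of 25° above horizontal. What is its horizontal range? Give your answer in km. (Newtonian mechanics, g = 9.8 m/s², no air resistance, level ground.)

v₀ = 123.4 ft/s × 0.3048 = 37.6123 m/s
R = v₀² × sin(2θ) / g = 37.6123² × sin(2 × 25°) / 9.8 = 1414.69 × 0.766044 / 9.8 = 110.583 m
R = 110.583 m / 1000.0 = 0.1106 km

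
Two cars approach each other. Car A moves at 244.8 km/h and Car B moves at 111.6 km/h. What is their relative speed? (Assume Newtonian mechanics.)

v_rel = v_A + v_B = 244.8 + 111.6 = 356.4 km/h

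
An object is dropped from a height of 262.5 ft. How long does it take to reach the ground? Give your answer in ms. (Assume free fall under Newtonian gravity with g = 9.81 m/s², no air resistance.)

h = 262.5 ft × 0.3048 = 80.01 m
t = √(2h/g) = √(2 × 80.01 / 9.81) = 4.0388 s
t = 4.0388 s / 0.001 = 4039 ms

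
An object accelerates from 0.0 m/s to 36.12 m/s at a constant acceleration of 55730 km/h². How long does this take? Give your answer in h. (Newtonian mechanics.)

a = 55730 km/h² × 7.716049382716049e-05 = 4.30015 m/s²
t = (v - v₀) / a = (36.12 - 0.0) / 4.30015 = 8.39971 s
t = 8.39971 s / 3600.0 = 0.002333 h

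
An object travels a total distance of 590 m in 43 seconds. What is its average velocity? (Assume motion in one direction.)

v_avg = Δd / Δt = 590 / 43 = 13.72 m/s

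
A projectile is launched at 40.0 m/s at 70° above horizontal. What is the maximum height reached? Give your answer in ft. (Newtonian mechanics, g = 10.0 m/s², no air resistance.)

H = v₀² × sin²(θ) / (2g) = 40.0² × sin(70°)² / (2 × 10.0) = 1600.0 × 0.883022 / 20.0 = 70.6418 m
H = 70.6418 m / 0.3048 = 231.8 ft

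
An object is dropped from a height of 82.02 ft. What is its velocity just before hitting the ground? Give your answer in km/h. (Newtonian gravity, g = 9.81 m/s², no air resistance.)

h = 82.02 ft × 0.3048 = 24.9997 m
v = √(2gh) = √(2 × 9.81 × 24.9997) = 22.1471 m/s
v = 22.1471 m/s / 0.2777777777777778 = 79.73 km/h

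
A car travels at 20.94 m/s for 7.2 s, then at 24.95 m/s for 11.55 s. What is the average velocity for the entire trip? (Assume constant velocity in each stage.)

d₁ = v₁t₁ = 20.94 × 7.2 = 150.768 m
d₂ = v₂t₂ = 24.95 × 11.55 = 288.1725 m
d_total = 438.9405 m, t_total = 18.75 s
v_avg = d_total/t_total = 438.9405/18.75 = 23.41 m/s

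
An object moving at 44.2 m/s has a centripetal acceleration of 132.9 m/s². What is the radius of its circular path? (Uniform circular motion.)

r = v²/a_c = 44.2²/132.9 = 14.7 m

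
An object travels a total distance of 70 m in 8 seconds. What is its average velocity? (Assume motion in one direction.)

v_avg = Δd / Δt = 70 / 8 = 8.75 m/s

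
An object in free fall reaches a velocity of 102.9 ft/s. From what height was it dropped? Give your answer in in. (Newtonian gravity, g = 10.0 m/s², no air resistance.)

v = 102.9 ft/s × 0.3048 = 31.3639 m/s
h = v² / (2g) = 31.3639² / (2 × 10.0) = 49.1847 m
h = 49.1847 m / 0.0254 = 1936 in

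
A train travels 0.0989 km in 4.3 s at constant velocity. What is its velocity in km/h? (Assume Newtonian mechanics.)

d = 0.0989 km × 1000.0 = 98.9 m
v = d / t = 98.9 / 4.3 = 23.0 m/s
v = 23.0 m/s / 0.2777777777777778 = 82.8 km/h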